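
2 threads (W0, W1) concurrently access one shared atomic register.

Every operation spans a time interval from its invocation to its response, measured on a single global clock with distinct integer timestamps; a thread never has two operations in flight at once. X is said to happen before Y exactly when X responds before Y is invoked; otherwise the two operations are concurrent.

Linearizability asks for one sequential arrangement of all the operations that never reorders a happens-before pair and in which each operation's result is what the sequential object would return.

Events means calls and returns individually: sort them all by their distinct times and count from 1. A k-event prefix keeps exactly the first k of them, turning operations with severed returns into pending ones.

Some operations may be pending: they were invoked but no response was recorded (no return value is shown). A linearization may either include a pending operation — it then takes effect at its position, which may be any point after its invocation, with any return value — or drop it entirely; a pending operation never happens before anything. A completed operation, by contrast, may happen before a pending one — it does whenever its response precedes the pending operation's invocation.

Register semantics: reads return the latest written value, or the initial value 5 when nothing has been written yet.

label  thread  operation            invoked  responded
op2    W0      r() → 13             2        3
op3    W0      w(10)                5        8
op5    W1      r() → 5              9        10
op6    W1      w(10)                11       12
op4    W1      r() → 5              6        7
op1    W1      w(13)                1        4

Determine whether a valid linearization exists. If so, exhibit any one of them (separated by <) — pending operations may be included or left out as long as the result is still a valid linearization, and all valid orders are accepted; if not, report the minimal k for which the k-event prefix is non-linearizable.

not linearizable — minimal violating prefix: 7 events

the violation lands at event 7, op4's response at time 7: events 1..6 linearize, events 1..7 do not
no legal order exists: 2 real-time-consistent candidates over 3 completed atomic register operations, all rejected
include/drop combinations of the 1 pending operation (op3) were all tried; none helps
take op1, op2, op4 (pending dropped): step 3 already fails, because op4 r() → 5 cannot occur there
take op2, op1, op4 (pending dropped): step 1 already fails, because op2 r() → 13 cannot occur there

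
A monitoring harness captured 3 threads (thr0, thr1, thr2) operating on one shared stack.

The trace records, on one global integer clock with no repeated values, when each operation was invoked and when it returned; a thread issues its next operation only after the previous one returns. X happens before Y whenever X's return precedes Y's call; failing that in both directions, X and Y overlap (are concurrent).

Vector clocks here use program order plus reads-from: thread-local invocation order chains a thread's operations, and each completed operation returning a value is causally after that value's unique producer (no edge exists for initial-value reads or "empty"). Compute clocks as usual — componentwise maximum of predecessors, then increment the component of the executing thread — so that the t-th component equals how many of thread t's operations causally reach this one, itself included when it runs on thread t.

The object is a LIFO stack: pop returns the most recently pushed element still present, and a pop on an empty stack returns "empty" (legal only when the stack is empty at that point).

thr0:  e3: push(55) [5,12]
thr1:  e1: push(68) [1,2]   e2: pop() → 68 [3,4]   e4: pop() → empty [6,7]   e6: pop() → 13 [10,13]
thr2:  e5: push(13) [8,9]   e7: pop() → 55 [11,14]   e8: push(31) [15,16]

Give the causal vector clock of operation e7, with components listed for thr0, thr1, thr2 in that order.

(1, 0, 2)

VC(e5, invoked at 8): no causal predecessors; +1 on thr2 → (0, 0, 1)
VC(e1, invoked at 1): no causal predecessors; +1 on thr1 → (0, 1, 0)
VC(e3, invoked at 5): no causal predecessors; +1 on thr0 → (1, 0, 0)
from VC(e1)=(0, 1, 0), e2 (invoked 3) maxes components and bumps thr1 → (0, 2, 0)
from VC(e2)=(0, 2, 0), e4 (invoked 6) maxes components and bumps thr1 → (0, 3, 0)
from VC(e3)=(1, 0, 0), VC(e5)=(0, 0, 1), e7 (invoked 11) maxes components and bumps thr2 → (1, 0, 2)
from VC(e7)=(1, 0, 2), e8 (invoked 15) maxes components and bumps thr2 → (1, 0, 3)
from VC(e4)=(0, 3, 0), VC(e5)=(0, 0, 1), e6 (invoked 10) maxes components and bumps thr1 → (0, 4, 1)
target: VC(e7) = (1, 0, 2)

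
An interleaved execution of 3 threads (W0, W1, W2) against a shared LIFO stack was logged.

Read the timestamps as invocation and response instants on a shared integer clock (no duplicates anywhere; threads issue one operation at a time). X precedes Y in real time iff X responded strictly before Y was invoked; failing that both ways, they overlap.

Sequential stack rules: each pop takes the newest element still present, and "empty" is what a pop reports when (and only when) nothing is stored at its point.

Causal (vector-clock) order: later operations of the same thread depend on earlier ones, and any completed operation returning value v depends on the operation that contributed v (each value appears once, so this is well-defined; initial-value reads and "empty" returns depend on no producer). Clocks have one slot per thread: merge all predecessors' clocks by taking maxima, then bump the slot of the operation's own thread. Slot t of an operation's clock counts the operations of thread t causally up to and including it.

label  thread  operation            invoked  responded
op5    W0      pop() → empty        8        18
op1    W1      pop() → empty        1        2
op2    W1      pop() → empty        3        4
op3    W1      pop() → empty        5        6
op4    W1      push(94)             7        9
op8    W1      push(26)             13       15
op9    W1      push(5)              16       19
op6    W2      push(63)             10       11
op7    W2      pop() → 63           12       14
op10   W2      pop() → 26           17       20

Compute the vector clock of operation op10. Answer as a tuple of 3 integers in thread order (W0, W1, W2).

invoked at 10, op6 has no predecessors; its own W2 bump gives (0, 0, 1)
invoked at 1, op1 has no predecessors; its own W1 bump gives (0, 1, 0)
invoked at 8, op5 has no predecessors; its own W0 bump gives (1, 0, 0)
from VC(op6)=(0, 0, 1), op7 (invoked 12) maxes components and bumps W2 → (0, 0, 2)
from VC(op1)=(0, 1, 0), op2 (invoked 3) maxes components and bumps W1 → (0, 2, 0)
from VC(op2)=(0, 2, 0), op3 (invoked 5) maxes components and bumps W1 → (0, 3, 0)
from VC(op3)=(0, 3, 0), op4 (invoked 7) maxes components and bumps W1 → (0, 4, 0)
from VC(op4)=(0, 4, 0), op8 (invoked 13) maxes components and bumps W1 → (0, 5, 0)
from VC(op8)=(0, 5, 0), op9 (invoked 16) maxes components and bumps W1 → (0, 6, 0)
from VC(op7)=(0, 0, 2), VC(op8)=(0, 5, 0), op10 (invoked 17) maxes components and bumps W2 → (0, 5, 3)
target: VC(op10) = (0, 5, 3)

(0, 5, 3)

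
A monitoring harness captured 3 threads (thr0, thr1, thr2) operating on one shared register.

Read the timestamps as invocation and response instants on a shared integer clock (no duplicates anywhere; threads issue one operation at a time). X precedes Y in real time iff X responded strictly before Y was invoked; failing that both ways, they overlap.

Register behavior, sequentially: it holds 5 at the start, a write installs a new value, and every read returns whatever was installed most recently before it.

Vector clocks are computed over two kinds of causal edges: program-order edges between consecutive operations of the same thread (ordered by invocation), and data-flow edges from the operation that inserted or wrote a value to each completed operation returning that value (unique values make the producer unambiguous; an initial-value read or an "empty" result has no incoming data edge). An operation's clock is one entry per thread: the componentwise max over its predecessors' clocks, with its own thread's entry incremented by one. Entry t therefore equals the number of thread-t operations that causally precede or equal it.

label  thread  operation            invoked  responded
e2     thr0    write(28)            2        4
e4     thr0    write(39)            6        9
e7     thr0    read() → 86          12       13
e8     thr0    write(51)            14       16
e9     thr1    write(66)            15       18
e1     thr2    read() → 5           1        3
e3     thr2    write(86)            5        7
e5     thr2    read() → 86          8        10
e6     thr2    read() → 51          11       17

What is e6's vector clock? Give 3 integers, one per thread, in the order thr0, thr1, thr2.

(4, 0, 4)

e1, invoked 1, has no incoming edges; only thr2's bump applies → (0, 0, 1)
e9, invoked 15, has no incoming edges; only thr1's bump applies → (0, 1, 0)
e2, invoked 2, has no incoming edges; only thr0's bump applies → (1, 0, 0)
e3, invoked 5, takes VC(e1)=(0, 0, 1) under max, adds 1 for thr2 → (0, 0, 2)
e4, invoked 6, takes VC(e2)=(1, 0, 0) under max, adds 1 for thr0 → (2, 0, 0)
e5, invoked 8, takes VC(e3)=(0, 0, 2) under max, adds 1 for thr2 → (0, 0, 3)
e7, invoked 12, takes VC(e3)=(0, 0, 2), VC(e4)=(2, 0, 0) under max, adds 1 for thr0 → (3, 0, 2)
e8, invoked 14, takes VC(e7)=(3, 0, 2) under max, adds 1 for thr0 → (4, 0, 2)
e6, invoked 11, takes VC(e5)=(0, 0, 3), VC(e8)=(4, 0, 2) under max, adds 1 for thr2 → (4, 0, 4)
target: VC(e6) = (4, 0, 4)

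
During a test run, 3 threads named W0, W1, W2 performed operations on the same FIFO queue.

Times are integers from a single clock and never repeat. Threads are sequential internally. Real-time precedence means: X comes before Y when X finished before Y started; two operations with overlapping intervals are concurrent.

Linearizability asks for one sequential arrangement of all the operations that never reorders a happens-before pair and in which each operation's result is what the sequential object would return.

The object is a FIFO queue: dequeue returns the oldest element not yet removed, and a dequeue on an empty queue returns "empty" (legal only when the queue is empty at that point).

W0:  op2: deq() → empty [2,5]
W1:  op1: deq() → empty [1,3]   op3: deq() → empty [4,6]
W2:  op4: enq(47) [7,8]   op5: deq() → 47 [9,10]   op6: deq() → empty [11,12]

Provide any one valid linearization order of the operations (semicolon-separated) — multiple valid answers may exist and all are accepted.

op1; op2; op3; op4; op5; op6

step 1: op1 deq() → empty — queue <>
step 2: op2 deq() → empty — queue <>
step 3: op3 deq() → empty — queue <>
step 4: op4 enq(47) — queue <47>
step 5: op5 deq() → 47 — queue <>
step 6: op6 deq() → empty — queue <>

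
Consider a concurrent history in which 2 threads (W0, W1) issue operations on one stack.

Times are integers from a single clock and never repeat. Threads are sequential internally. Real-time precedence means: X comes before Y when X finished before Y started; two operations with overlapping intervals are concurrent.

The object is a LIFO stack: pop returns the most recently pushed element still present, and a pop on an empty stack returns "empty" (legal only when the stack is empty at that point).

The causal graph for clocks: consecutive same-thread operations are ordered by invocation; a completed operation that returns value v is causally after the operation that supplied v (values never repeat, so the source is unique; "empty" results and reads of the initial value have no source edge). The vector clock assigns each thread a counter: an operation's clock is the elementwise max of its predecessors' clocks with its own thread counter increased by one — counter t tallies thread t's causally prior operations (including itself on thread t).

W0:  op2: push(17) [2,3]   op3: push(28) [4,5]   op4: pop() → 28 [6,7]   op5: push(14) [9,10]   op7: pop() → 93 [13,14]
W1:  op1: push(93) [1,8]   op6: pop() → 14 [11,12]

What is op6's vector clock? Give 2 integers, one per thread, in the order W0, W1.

root op op1, invoked 1: fresh clock plus W1's own tick → (0, 1)
root op op2, invoked 2: fresh clock plus W0's own tick → (1, 0)
op3, invoked 4, takes VC(op2)=(1, 0) under max, adds 1 for W0 → (2, 0)
op4, invoked 6, takes VC(op3)=(2, 0) under max, adds 1 for W0 → (3, 0)
op5, invoked 9, takes VC(op4)=(3, 0) under max, adds 1 for W0 → (4, 0)
op6, invoked 11, takes VC(op1)=(0, 1), VC(op5)=(4, 0) under max, adds 1 for W1 → (4, 2)
op7, invoked 13, takes VC(op1)=(0, 1), VC(op5)=(4, 0) under max, adds 1 for W0 → (5, 1)
target: VC(op6) = (4, 2)

(4, 2)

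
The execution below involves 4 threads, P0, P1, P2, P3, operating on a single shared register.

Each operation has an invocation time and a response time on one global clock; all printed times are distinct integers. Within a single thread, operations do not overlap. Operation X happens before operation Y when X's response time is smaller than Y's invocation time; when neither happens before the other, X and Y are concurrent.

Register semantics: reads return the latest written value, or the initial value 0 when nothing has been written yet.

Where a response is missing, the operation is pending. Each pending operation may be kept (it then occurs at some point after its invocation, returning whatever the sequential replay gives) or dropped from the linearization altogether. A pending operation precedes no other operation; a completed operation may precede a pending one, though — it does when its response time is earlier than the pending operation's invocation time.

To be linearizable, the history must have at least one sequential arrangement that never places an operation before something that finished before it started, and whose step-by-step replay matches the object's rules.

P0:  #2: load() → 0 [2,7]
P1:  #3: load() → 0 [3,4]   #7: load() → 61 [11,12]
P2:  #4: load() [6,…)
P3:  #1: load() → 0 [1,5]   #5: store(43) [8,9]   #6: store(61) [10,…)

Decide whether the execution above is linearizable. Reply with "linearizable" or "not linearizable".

linearizable

witness order: #1, #2, #3, #4, #5, #6, #7
step 1: #1 load() → 0 — value 0
step 2: #2 load() → 0 — value 0
step 3: #3 load() → 0 — value 0
step 4: #4 load() (pending, included) — value 0
step 5: #5 store(43) — value 43
step 6: #6 store(61) (pending, included) — value 61
step 7: #7 load() → 61 — value 61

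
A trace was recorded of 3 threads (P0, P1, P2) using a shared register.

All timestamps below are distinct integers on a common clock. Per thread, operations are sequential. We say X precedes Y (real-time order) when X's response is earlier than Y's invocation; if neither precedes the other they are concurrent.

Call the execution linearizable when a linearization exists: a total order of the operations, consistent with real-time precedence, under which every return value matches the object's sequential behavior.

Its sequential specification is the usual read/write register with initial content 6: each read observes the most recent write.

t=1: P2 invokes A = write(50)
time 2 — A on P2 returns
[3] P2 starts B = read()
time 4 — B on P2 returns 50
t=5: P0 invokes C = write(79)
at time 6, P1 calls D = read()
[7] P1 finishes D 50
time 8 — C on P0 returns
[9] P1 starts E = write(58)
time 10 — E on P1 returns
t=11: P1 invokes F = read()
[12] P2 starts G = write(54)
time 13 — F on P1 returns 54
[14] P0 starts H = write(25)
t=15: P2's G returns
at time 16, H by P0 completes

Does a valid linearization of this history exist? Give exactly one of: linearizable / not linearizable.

linearizable

a witness: A, B, D, C, E, G, F, H
after step 1 (A write(50)): value 50
after step 2 (B read() → 50): value 50
after step 3 (D read() → 50): value 50
after step 4 (C write(79)): value 79
after step 5 (E write(58)): value 58
after step 6 (G write(54)): value 54
after step 7 (F read() → 54): value 54
after step 8 (H write(25)): value 25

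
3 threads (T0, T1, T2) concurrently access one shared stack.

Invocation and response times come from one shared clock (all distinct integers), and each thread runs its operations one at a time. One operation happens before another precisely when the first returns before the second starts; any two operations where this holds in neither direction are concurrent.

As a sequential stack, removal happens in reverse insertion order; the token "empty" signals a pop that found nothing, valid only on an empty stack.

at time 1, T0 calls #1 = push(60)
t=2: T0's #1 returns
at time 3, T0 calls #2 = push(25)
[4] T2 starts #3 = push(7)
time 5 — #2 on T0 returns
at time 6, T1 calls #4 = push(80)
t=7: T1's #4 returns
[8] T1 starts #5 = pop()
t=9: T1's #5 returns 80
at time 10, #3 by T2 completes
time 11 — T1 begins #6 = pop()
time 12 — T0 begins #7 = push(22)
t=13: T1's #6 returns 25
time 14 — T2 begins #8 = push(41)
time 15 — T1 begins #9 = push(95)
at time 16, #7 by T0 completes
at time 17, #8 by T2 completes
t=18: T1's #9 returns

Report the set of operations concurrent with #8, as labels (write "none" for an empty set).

concurrent with #8 ([14,17]): every op whose interval crosses 14..17
#1 [1,2]: before
#2 [3,5]: before
#3 [4,10]: before
#4 [6,7]: before
#5 [8,9]: before
#6 [11,13]: before
#7 [12,16]: concurrent
#9 [15,18]: concurrent

#7, #9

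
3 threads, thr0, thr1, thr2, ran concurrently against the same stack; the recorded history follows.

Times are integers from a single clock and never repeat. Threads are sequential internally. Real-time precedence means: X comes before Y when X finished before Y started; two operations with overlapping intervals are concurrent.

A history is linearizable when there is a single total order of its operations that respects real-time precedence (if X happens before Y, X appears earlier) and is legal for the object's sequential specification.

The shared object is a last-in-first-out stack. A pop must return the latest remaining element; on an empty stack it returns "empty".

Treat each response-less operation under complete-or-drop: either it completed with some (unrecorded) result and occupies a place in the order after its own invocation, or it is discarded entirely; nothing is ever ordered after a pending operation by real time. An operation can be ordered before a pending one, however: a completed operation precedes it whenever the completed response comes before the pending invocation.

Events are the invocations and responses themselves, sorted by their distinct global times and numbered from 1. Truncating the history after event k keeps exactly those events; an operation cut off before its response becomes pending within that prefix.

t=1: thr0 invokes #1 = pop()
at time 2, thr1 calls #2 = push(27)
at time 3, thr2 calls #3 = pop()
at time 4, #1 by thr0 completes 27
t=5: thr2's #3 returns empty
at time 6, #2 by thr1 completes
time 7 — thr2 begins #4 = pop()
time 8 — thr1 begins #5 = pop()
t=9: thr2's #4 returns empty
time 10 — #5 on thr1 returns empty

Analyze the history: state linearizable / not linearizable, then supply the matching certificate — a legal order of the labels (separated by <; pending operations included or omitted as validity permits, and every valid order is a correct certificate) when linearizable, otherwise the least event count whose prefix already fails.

linearizable — witness: #2 < #1 < #3 < #4 < #5

1. #2 push(27), leaving stack <27>
2. #1 pop() → 27, leaving stack <>
3. #3 pop() → empty, leaving stack <>
4. #4 pop() → empty, leaving stack <>
5. #5 pop() → empty, leaving stack <>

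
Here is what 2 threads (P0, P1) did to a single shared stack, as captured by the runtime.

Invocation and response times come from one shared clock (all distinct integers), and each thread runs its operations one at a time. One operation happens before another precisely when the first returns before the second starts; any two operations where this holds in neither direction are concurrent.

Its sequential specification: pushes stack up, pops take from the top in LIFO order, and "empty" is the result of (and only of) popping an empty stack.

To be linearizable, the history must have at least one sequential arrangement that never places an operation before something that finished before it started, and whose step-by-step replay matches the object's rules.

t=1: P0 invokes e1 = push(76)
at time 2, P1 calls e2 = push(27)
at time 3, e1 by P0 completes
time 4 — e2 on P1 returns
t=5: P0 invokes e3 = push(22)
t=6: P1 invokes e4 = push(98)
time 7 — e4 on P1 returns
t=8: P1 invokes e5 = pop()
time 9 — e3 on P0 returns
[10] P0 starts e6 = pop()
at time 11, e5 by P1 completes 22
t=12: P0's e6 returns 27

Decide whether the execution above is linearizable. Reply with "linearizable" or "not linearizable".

through event 11 a valid linearization exists; event 12 (e6 responding at time 12) ends that
real-time-consistent orders of the 6 completed operations: 10 — all fail the stack replay
for example e1, e2, e3, e4, e5, e6 fails at step 5: e5 pop() → 22 is not legal there
for example e1, e2, e3, e4, e6, e5 fails at step 5: e6 pop() → 27 is not legal there

not linearizable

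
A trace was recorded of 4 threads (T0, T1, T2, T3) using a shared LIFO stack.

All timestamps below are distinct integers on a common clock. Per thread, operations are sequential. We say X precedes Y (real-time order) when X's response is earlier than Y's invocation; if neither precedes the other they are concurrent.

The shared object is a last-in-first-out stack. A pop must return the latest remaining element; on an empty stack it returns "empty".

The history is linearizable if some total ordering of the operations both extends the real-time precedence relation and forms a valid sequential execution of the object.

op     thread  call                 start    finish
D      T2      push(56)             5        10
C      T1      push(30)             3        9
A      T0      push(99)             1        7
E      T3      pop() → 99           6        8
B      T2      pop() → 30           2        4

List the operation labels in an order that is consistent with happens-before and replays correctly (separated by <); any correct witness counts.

A < C < B < E < D

1. A push(99), leaving stack <99>
2. C push(30), leaving stack <99,30>
3. B pop() → 30, leaving stack <99>
4. E pop() → 99, leaving stack <>
5. D push(56), leaving stack <56>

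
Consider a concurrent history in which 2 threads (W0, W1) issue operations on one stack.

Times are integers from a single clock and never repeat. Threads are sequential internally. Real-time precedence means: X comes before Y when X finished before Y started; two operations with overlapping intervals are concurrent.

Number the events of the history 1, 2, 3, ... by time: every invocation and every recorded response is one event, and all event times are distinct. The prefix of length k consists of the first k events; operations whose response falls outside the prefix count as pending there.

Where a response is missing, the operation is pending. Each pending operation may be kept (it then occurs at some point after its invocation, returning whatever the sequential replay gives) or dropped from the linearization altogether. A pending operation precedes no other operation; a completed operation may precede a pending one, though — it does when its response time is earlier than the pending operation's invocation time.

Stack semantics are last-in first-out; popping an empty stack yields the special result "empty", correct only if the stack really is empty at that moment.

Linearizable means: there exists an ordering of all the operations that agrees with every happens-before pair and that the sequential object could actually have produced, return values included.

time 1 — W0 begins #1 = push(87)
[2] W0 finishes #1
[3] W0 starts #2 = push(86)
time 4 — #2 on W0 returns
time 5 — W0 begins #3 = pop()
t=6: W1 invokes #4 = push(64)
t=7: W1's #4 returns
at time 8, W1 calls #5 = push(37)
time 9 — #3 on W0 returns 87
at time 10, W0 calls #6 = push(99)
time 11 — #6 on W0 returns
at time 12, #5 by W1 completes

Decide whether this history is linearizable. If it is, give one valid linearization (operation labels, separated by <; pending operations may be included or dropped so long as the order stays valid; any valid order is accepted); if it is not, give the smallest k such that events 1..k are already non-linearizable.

not linearizable — minimal violating prefix: 9 events

already the first 9 events (up to #3's response at time 9) admit no linearization; the first 8 still do
4 completed operations, 2 real-time-consistent orders — every stack replay fails
completion choices over the 1 pending operation (#5) were checked; none helps
e.g. #1, #2, #3, #4 (pending dropped): illegal at step 3, since #3 pop() → 87 cannot apply there
e.g. #1, #2, #4, #3 (pending dropped): illegal at step 4, since #3 pop() → 87 cannot apply there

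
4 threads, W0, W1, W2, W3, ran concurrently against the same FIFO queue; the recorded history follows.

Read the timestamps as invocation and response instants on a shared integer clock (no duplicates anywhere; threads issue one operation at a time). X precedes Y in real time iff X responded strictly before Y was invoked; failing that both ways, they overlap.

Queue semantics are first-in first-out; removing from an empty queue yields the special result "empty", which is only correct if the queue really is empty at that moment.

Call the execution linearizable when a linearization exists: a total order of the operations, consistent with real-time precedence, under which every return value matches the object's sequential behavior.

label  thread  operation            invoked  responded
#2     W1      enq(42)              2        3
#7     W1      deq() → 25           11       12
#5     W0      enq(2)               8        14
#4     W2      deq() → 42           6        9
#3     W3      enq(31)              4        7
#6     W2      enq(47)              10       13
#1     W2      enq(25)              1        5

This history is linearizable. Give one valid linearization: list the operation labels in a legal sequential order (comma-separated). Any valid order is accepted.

after step 1 (#2 enq(42)): queue <42>
after step 2 (#1 enq(25)): queue <42,25>
after step 3 (#3 enq(31)): queue <42,25,31>
after step 4 (#4 deq() → 42): queue <25,31>
after step 5 (#5 enq(2)): queue <25,31,2>
after step 6 (#6 enq(47)): queue <25,31,2,47>
after step 7 (#7 deq() → 25): queue <31,2,47>

#2, #1, #3, #4, #5, #6, #7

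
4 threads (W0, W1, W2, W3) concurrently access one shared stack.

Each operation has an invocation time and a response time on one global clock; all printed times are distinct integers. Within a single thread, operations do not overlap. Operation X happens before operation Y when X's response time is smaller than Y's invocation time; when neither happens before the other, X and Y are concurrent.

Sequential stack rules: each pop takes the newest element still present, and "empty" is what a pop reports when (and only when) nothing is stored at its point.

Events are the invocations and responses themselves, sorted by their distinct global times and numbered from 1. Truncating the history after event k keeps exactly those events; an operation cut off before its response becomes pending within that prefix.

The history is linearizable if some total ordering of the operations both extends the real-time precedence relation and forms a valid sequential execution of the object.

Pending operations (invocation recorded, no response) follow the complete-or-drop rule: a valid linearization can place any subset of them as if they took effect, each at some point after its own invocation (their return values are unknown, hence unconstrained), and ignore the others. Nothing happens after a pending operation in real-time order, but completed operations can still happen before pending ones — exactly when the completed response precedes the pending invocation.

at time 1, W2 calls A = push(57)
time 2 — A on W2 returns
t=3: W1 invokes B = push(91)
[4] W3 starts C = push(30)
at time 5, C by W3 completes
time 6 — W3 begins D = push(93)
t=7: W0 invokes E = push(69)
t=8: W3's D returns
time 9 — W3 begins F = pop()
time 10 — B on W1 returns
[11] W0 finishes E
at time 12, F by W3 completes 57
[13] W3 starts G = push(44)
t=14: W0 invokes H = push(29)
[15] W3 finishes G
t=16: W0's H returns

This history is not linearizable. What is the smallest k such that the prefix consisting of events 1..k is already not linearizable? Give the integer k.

events 1..11 are linearizable; a witness order is A, B, C, D, E:
1. A push(57), leaving stack <57>
2. B push(91), leaving stack <57,91>
3. C push(30), leaving stack <57,91,30>
4. D push(93), leaving stack <57,91,30,93>
5. E push(69), leaving stack <57,91,30,93,69>
with event 12 included (F responding at time 12), all real-time-consistent orders fail
sample order A, B, C, D, E, F stalls at step 6 — F pop() → 57 has no legal effect
sample order A, B, C, D, F, E stalls at step 5 — F pop() → 57 has no legal effect

12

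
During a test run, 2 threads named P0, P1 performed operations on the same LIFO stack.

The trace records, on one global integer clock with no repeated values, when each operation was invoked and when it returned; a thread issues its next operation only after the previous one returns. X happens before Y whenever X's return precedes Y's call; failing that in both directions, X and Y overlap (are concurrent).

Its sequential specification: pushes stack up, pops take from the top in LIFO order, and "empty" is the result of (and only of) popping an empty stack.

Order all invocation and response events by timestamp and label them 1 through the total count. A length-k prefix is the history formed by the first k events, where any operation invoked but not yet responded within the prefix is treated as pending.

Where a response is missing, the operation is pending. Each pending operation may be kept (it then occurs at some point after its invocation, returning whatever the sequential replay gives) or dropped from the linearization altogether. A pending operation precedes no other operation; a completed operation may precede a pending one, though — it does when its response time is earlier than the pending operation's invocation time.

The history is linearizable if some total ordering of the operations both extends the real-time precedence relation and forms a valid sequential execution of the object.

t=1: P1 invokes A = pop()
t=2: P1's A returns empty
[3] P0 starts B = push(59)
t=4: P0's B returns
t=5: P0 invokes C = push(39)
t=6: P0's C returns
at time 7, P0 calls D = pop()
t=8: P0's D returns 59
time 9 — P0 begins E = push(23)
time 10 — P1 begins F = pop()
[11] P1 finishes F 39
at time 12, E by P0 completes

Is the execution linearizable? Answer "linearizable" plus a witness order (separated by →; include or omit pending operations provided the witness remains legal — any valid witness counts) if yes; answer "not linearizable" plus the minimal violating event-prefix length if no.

not linearizable — minimal violating prefix: 8 events

prefix check: 1..7 passes, 1..8 fails once D's time-8 response joins
exactly one order of the 4 completed ops respects real time; the LIFO stack replay fails
e.g. A, B, C, D: illegal at step 4, since D pop() → 59 cannot apply there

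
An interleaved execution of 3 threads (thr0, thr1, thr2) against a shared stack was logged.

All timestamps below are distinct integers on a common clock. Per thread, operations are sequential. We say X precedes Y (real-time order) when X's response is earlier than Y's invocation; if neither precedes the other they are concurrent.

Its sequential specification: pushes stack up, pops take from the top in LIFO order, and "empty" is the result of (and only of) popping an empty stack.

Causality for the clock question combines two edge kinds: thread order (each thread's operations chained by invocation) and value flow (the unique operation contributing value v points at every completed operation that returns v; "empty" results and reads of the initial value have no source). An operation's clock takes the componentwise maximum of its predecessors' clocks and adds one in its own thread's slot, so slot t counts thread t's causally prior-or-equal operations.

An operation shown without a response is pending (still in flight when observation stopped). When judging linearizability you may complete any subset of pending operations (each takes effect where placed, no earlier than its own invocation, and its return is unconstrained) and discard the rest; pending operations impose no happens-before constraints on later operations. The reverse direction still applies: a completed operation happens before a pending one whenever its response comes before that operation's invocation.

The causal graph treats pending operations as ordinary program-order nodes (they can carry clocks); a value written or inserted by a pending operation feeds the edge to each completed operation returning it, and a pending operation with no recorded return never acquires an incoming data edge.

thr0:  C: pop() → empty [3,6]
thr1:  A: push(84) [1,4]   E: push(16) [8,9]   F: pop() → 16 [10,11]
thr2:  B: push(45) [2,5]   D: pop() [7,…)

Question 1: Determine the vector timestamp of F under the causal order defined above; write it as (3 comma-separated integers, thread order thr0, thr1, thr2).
Answer: (0, 3, 0)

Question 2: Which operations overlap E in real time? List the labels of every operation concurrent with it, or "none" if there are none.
Answer: D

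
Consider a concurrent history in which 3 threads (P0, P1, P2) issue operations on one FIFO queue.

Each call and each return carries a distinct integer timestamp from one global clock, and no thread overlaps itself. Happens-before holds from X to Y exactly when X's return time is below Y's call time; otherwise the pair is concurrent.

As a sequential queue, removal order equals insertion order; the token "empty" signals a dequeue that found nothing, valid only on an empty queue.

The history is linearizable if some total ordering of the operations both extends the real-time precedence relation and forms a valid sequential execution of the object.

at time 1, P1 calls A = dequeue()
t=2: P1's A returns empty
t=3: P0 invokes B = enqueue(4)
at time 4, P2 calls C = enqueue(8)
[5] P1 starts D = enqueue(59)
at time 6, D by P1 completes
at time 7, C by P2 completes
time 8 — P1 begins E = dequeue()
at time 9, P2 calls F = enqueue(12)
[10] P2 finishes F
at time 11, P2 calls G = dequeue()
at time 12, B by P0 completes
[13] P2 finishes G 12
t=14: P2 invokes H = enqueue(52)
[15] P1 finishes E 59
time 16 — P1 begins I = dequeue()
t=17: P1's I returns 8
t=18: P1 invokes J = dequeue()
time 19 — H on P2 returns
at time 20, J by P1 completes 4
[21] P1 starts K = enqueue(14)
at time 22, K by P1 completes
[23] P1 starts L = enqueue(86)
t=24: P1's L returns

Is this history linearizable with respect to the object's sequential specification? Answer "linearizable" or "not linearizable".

events 1..12 are fine; event 13 — the response of G at time 13 — makes the prefix non-linearizable
all 10 real-time-respecting orders fail — 6 completed FIFO queue operations, no legal replay
every completion of the 1 pending operation (E) was checked; none linearizes
sample order A, B, C, D, F, G (pending dropped) stalls at step 6 — G dequeue() → 12 has no legal effect
sample order A, B, D, C, F, G (pending dropped) stalls at step 6 — G dequeue() → 12 has no legal effect

not linearizable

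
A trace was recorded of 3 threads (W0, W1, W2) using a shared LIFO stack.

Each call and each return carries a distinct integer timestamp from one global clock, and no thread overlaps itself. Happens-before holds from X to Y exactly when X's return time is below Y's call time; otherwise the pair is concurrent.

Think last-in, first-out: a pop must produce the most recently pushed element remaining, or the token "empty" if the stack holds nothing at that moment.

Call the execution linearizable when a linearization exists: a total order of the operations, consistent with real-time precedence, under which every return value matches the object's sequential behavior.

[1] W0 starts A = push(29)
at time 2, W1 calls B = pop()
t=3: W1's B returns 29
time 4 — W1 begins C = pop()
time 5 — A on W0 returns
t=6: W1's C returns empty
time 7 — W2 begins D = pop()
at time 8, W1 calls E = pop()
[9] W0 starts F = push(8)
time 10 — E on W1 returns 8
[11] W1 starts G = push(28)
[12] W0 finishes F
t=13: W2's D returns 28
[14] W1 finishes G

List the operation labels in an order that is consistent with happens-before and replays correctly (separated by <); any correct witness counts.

A < B < C < F < E < G < D

after step 1 (A push(29)): stack <29>
after step 2 (B pop() → 29): stack <>
after step 3 (C pop() → empty): stack <>
after step 4 (F push(8)): stack <8>
after step 5 (E pop() → 8): stack <>
after step 6 (G push(28)): stack <28>
after step 7 (D pop() → 28): stack <>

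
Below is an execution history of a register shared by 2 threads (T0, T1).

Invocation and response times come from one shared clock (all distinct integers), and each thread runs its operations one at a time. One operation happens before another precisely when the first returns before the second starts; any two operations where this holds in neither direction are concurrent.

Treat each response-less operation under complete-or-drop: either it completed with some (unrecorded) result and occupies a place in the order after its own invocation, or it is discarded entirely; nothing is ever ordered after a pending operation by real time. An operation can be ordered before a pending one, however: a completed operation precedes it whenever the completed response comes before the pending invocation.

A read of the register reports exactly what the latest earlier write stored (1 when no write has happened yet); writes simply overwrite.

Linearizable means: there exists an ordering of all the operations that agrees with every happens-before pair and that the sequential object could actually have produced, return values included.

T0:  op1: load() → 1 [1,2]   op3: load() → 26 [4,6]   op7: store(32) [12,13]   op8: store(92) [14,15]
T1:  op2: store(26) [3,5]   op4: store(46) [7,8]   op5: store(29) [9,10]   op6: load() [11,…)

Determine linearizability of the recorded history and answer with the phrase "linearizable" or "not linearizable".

one valid linearization: op1, op2, op3, op4, op5, op6, op7, op8
step 1: op1 load() → 1 — value 1
step 2: op2 store(26) — value 26
step 3: op3 load() → 26 — value 26
step 4: op4 store(46) — value 46
step 5: op5 store(29) — value 29
step 6: op6 load() (pending, included) — value 29
step 7: op7 store(32) — value 32
step 8: op8 store(92) — value 92

linearizable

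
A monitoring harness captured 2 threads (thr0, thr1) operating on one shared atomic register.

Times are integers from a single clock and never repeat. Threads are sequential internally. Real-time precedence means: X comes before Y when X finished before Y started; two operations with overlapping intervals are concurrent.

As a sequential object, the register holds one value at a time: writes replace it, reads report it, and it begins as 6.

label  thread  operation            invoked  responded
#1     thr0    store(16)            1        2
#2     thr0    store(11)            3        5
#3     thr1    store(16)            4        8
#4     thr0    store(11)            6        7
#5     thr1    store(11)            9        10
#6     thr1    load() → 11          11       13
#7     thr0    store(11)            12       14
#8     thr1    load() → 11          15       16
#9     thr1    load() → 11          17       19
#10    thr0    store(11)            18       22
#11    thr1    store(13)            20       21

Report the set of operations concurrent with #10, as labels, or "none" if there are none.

#11, #9

#10 runs from 18 to 22; window-overlapping ops are concurrent
#1 [1,2]: before
#2 [3,5]: before
#3 [4,8]: before
#4 [6,7]: before
#5 [9,10]: before
#6 [11,13]: before
#7 [12,14]: before
#8 [15,16]: before
#9 [17,19]: concurrent
#11 [20,21]: concurrent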